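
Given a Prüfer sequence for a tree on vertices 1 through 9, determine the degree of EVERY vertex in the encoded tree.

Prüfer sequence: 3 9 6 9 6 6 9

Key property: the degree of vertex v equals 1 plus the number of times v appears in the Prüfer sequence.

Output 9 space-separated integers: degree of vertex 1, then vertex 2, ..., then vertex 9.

Answer: 1 1 2 1 1 4 1 1 4

Derivation:
p_1 = 3: count[3] becomes 1
p_2 = 9: count[9] becomes 1
p_3 = 6: count[6] becomes 1
p_4 = 9: count[9] becomes 2
p_5 = 6: count[6] becomes 2
p_6 = 6: count[6] becomes 3
p_7 = 9: count[9] becomes 3
Degrees (1 + count): deg[1]=1+0=1, deg[2]=1+0=1, deg[3]=1+1=2, deg[4]=1+0=1, deg[5]=1+0=1, deg[6]=1+3=4, deg[7]=1+0=1, deg[8]=1+0=1, deg[9]=1+3=4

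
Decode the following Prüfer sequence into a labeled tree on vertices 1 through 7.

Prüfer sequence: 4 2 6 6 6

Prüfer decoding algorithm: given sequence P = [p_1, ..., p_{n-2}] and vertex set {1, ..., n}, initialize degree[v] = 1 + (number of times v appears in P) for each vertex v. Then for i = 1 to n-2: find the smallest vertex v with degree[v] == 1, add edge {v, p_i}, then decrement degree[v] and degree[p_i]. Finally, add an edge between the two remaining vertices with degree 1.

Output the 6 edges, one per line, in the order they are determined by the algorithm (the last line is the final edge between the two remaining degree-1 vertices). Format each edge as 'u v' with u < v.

Answer: 1 4
2 3
2 6
4 6
5 6
6 7

Derivation:
Initial degrees: {1:1, 2:2, 3:1, 4:2, 5:1, 6:4, 7:1}
Step 1: smallest deg-1 vertex = 1, p_1 = 4. Add edge {1,4}. Now deg[1]=0, deg[4]=1.
Step 2: smallest deg-1 vertex = 3, p_2 = 2. Add edge {2,3}. Now deg[3]=0, deg[2]=1.
Step 3: smallest deg-1 vertex = 2, p_3 = 6. Add edge {2,6}. Now deg[2]=0, deg[6]=3.
Step 4: smallest deg-1 vertex = 4, p_4 = 6. Add edge {4,6}. Now deg[4]=0, deg[6]=2.
Step 5: smallest deg-1 vertex = 5, p_5 = 6. Add edge {5,6}. Now deg[5]=0, deg[6]=1.
Final: two remaining deg-1 vertices are 6, 7. Add edge {6,7}.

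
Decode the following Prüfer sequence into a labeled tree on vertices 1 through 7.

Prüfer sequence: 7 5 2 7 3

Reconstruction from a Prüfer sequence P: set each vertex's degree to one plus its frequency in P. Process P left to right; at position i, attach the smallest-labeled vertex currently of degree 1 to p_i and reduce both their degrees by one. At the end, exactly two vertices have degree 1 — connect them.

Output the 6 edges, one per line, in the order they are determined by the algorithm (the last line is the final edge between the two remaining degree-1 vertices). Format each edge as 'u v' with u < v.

Answer: 1 7
4 5
2 5
2 7
3 6
3 7

Derivation:
Initial degrees: {1:1, 2:2, 3:2, 4:1, 5:2, 6:1, 7:3}
Step 1: smallest deg-1 vertex = 1, p_1 = 7. Add edge {1,7}. Now deg[1]=0, deg[7]=2.
Step 2: smallest deg-1 vertex = 4, p_2 = 5. Add edge {4,5}. Now deg[4]=0, deg[5]=1.
Step 3: smallest deg-1 vertex = 5, p_3 = 2. Add edge {2,5}. Now deg[5]=0, deg[2]=1.
Step 4: smallest deg-1 vertex = 2, p_4 = 7. Add edge {2,7}. Now deg[2]=0, deg[7]=1.
Step 5: smallest deg-1 vertex = 6, p_5 = 3. Add edge {3,6}. Now deg[6]=0, deg[3]=1.
Final: two remaining deg-1 vertices are 3, 7. Add edge {3,7}.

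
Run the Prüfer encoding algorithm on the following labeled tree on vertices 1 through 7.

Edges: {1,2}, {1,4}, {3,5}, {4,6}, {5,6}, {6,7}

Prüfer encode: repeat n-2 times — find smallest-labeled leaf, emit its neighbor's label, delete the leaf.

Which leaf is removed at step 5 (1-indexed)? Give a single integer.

Answer: 5

Derivation:
Step 1: current leaves = {2,3,7}. Remove leaf 2 (neighbor: 1).
Step 2: current leaves = {1,3,7}. Remove leaf 1 (neighbor: 4).
Step 3: current leaves = {3,4,7}. Remove leaf 3 (neighbor: 5).
Step 4: current leaves = {4,5,7}. Remove leaf 4 (neighbor: 6).
Step 5: current leaves = {5,7}. Remove leaf 5 (neighbor: 6).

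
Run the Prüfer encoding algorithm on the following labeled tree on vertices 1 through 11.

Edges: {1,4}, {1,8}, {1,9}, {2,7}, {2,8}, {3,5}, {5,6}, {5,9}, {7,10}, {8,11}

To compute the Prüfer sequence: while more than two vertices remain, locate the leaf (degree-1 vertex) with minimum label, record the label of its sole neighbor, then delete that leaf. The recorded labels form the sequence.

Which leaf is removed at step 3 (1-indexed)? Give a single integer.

Step 1: current leaves = {3,4,6,10,11}. Remove leaf 3 (neighbor: 5).
Step 2: current leaves = {4,6,10,11}. Remove leaf 4 (neighbor: 1).
Step 3: current leaves = {6,10,11}. Remove leaf 6 (neighbor: 5).

Answer: 6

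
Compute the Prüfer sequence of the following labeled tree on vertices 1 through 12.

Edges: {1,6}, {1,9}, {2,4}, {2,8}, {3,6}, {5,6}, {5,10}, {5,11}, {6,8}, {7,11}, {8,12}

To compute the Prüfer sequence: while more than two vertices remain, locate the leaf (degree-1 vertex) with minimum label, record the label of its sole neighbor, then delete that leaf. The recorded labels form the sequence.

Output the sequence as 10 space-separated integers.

Answer: 6 2 8 11 1 6 5 5 6 8

Derivation:
Step 1: leaves = {3,4,7,9,10,12}. Remove smallest leaf 3, emit neighbor 6.
Step 2: leaves = {4,7,9,10,12}. Remove smallest leaf 4, emit neighbor 2.
Step 3: leaves = {2,7,9,10,12}. Remove smallest leaf 2, emit neighbor 8.
Step 4: leaves = {7,9,10,12}. Remove smallest leaf 7, emit neighbor 11.
Step 5: leaves = {9,10,11,12}. Remove smallest leaf 9, emit neighbor 1.
Step 6: leaves = {1,10,11,12}. Remove smallest leaf 1, emit neighbor 6.
Step 7: leaves = {10,11,12}. Remove smallest leaf 10, emit neighbor 5.
Step 8: leaves = {11,12}. Remove smallest leaf 11, emit neighbor 5.
Step 9: leaves = {5,12}. Remove smallest leaf 5, emit neighbor 6.
Step 10: leaves = {6,12}. Remove smallest leaf 6, emit neighbor 8.
Done: 2 vertices remain (8, 12). Sequence = [6 2 8 11 1 6 5 5 6 8]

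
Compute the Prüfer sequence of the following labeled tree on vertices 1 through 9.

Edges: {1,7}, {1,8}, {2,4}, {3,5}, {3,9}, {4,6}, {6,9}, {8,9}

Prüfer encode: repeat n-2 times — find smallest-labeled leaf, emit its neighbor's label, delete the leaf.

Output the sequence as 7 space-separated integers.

Step 1: leaves = {2,5,7}. Remove smallest leaf 2, emit neighbor 4.
Step 2: leaves = {4,5,7}. Remove smallest leaf 4, emit neighbor 6.
Step 3: leaves = {5,6,7}. Remove smallest leaf 5, emit neighbor 3.
Step 4: leaves = {3,6,7}. Remove smallest leaf 3, emit neighbor 9.
Step 5: leaves = {6,7}. Remove smallest leaf 6, emit neighbor 9.
Step 6: leaves = {7,9}. Remove smallest leaf 7, emit neighbor 1.
Step 7: leaves = {1,9}. Remove smallest leaf 1, emit neighbor 8.
Done: 2 vertices remain (8, 9). Sequence = [4 6 3 9 9 1 8]

Answer: 4 6 3 9 9 1 8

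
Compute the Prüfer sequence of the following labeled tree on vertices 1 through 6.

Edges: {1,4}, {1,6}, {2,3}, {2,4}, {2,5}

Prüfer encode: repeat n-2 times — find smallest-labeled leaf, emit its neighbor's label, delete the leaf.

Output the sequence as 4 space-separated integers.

Step 1: leaves = {3,5,6}. Remove smallest leaf 3, emit neighbor 2.
Step 2: leaves = {5,6}. Remove smallest leaf 5, emit neighbor 2.
Step 3: leaves = {2,6}. Remove smallest leaf 2, emit neighbor 4.
Step 4: leaves = {4,6}. Remove smallest leaf 4, emit neighbor 1.
Done: 2 vertices remain (1, 6). Sequence = [2 2 4 1]

Answer: 2 2 4 1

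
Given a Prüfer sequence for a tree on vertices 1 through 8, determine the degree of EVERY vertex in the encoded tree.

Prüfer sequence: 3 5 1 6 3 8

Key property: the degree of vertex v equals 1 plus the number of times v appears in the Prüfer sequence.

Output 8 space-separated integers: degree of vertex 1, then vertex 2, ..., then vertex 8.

Answer: 2 1 3 1 2 2 1 2

Derivation:
p_1 = 3: count[3] becomes 1
p_2 = 5: count[5] becomes 1
p_3 = 1: count[1] becomes 1
p_4 = 6: count[6] becomes 1
p_5 = 3: count[3] becomes 2
p_6 = 8: count[8] becomes 1
Degrees (1 + count): deg[1]=1+1=2, deg[2]=1+0=1, deg[3]=1+2=3, deg[4]=1+0=1, deg[5]=1+1=2, deg[6]=1+1=2, deg[7]=1+0=1, deg[8]=1+1=2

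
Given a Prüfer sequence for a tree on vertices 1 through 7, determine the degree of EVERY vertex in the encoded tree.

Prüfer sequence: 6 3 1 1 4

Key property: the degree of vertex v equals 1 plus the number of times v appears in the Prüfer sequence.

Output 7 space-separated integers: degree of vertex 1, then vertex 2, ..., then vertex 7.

Answer: 3 1 2 2 1 2 1

Derivation:
p_1 = 6: count[6] becomes 1
p_2 = 3: count[3] becomes 1
p_3 = 1: count[1] becomes 1
p_4 = 1: count[1] becomes 2
p_5 = 4: count[4] becomes 1
Degrees (1 + count): deg[1]=1+2=3, deg[2]=1+0=1, deg[3]=1+1=2, deg[4]=1+1=2, deg[5]=1+0=1, deg[6]=1+1=2, deg[7]=1+0=1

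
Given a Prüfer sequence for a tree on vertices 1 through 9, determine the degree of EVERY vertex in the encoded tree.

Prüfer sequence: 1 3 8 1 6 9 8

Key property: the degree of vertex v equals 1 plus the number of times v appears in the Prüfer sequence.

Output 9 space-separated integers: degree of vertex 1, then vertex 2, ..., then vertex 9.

Answer: 3 1 2 1 1 2 1 3 2

Derivation:
p_1 = 1: count[1] becomes 1
p_2 = 3: count[3] becomes 1
p_3 = 8: count[8] becomes 1
p_4 = 1: count[1] becomes 2
p_5 = 6: count[6] becomes 1
p_6 = 9: count[9] becomes 1
p_7 = 8: count[8] becomes 2
Degrees (1 + count): deg[1]=1+2=3, deg[2]=1+0=1, deg[3]=1+1=2, deg[4]=1+0=1, deg[5]=1+0=1, deg[6]=1+1=2, deg[7]=1+0=1, deg[8]=1+2=3, deg[9]=1+1=2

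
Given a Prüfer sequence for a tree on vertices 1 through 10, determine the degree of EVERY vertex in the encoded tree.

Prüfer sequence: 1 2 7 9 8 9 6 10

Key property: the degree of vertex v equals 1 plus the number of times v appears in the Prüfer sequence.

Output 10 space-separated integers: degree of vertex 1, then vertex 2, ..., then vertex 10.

Answer: 2 2 1 1 1 2 2 2 3 2

Derivation:
p_1 = 1: count[1] becomes 1
p_2 = 2: count[2] becomes 1
p_3 = 7: count[7] becomes 1
p_4 = 9: count[9] becomes 1
p_5 = 8: count[8] becomes 1
p_6 = 9: count[9] becomes 2
p_7 = 6: count[6] becomes 1
p_8 = 10: count[10] becomes 1
Degrees (1 + count): deg[1]=1+1=2, deg[2]=1+1=2, deg[3]=1+0=1, deg[4]=1+0=1, deg[5]=1+0=1, deg[6]=1+1=2, deg[7]=1+1=2, deg[8]=1+1=2, deg[9]=1+2=3, deg[10]=1+1=2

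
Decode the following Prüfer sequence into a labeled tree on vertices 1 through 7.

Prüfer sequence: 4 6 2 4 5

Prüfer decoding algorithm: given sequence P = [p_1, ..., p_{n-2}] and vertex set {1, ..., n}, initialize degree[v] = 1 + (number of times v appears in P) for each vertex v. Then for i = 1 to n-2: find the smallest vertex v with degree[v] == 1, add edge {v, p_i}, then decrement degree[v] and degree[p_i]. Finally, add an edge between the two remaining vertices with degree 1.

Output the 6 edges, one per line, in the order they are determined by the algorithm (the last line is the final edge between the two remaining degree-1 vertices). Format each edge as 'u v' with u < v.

Answer: 1 4
3 6
2 6
2 4
4 5
5 7

Derivation:
Initial degrees: {1:1, 2:2, 3:1, 4:3, 5:2, 6:2, 7:1}
Step 1: smallest deg-1 vertex = 1, p_1 = 4. Add edge {1,4}. Now deg[1]=0, deg[4]=2.
Step 2: smallest deg-1 vertex = 3, p_2 = 6. Add edge {3,6}. Now deg[3]=0, deg[6]=1.
Step 3: smallest deg-1 vertex = 6, p_3 = 2. Add edge {2,6}. Now deg[6]=0, deg[2]=1.
Step 4: smallest deg-1 vertex = 2, p_4 = 4. Add edge {2,4}. Now deg[2]=0, deg[4]=1.
Step 5: smallest deg-1 vertex = 4, p_5 = 5. Add edge {4,5}. Now deg[4]=0, deg[5]=1.
Final: two remaining deg-1 vertices are 5, 7. Add edge {5,7}.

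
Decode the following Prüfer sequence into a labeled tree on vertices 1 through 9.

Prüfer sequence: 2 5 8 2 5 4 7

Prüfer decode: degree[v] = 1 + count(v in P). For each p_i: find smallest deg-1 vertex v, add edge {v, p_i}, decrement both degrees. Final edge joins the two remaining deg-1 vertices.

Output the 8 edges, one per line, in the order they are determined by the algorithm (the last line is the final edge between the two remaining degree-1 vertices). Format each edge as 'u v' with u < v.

Initial degrees: {1:1, 2:3, 3:1, 4:2, 5:3, 6:1, 7:2, 8:2, 9:1}
Step 1: smallest deg-1 vertex = 1, p_1 = 2. Add edge {1,2}. Now deg[1]=0, deg[2]=2.
Step 2: smallest deg-1 vertex = 3, p_2 = 5. Add edge {3,5}. Now deg[3]=0, deg[5]=2.
Step 3: smallest deg-1 vertex = 6, p_3 = 8. Add edge {6,8}. Now deg[6]=0, deg[8]=1.
Step 4: smallest deg-1 vertex = 8, p_4 = 2. Add edge {2,8}. Now deg[8]=0, deg[2]=1.
Step 5: smallest deg-1 vertex = 2, p_5 = 5. Add edge {2,5}. Now deg[2]=0, deg[5]=1.
Step 6: smallest deg-1 vertex = 5, p_6 = 4. Add edge {4,5}. Now deg[5]=0, deg[4]=1.
Step 7: smallest deg-1 vertex = 4, p_7 = 7. Add edge {4,7}. Now deg[4]=0, deg[7]=1.
Final: two remaining deg-1 vertices are 7, 9. Add edge {7,9}.

Answer: 1 2
3 5
6 8
2 8
2 5
4 5
4 7
7 9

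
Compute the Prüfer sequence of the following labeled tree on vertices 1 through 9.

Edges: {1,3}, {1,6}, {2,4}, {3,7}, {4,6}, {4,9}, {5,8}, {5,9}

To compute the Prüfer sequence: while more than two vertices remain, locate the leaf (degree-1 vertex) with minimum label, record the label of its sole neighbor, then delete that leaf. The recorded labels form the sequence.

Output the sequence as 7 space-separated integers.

Answer: 4 3 1 6 4 9 5

Derivation:
Step 1: leaves = {2,7,8}. Remove smallest leaf 2, emit neighbor 4.
Step 2: leaves = {7,8}. Remove smallest leaf 7, emit neighbor 3.
Step 3: leaves = {3,8}. Remove smallest leaf 3, emit neighbor 1.
Step 4: leaves = {1,8}. Remove smallest leaf 1, emit neighbor 6.
Step 5: leaves = {6,8}. Remove smallest leaf 6, emit neighbor 4.
Step 6: leaves = {4,8}. Remove smallest leaf 4, emit neighbor 9.
Step 7: leaves = {8,9}. Remove smallest leaf 8, emit neighbor 5.
Done: 2 vertices remain (5, 9). Sequence = [4 3 1 6 4 9 5]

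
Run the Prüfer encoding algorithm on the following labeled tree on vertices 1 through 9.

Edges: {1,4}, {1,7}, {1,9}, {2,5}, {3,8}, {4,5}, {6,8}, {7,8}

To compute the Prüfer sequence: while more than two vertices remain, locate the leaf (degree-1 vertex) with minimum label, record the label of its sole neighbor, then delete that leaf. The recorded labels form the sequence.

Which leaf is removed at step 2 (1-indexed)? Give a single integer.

Step 1: current leaves = {2,3,6,9}. Remove leaf 2 (neighbor: 5).
Step 2: current leaves = {3,5,6,9}. Remove leaf 3 (neighbor: 8).

Answer: 3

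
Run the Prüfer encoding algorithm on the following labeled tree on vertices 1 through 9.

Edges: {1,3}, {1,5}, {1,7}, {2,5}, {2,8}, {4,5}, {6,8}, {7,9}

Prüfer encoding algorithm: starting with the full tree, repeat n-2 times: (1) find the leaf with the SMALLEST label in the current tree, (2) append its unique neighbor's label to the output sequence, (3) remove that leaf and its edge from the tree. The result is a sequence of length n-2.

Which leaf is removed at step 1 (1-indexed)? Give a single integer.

Step 1: current leaves = {3,4,6,9}. Remove leaf 3 (neighbor: 1).

Answer: 3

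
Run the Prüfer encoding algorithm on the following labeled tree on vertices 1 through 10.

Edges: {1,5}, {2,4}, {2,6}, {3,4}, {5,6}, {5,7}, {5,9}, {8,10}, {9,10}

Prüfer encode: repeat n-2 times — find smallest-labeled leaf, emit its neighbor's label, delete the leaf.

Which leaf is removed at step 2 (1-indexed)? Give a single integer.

Answer: 3

Derivation:
Step 1: current leaves = {1,3,7,8}. Remove leaf 1 (neighbor: 5).
Step 2: current leaves = {3,7,8}. Remove leaf 3 (neighbor: 4).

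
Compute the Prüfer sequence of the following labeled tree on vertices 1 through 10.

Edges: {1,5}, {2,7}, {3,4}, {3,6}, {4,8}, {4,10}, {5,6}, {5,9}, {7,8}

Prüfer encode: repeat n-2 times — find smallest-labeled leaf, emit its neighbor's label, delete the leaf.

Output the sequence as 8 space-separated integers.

Answer: 5 7 8 4 5 6 3 4

Derivation:
Step 1: leaves = {1,2,9,10}. Remove smallest leaf 1, emit neighbor 5.
Step 2: leaves = {2,9,10}. Remove smallest leaf 2, emit neighbor 7.
Step 3: leaves = {7,9,10}. Remove smallest leaf 7, emit neighbor 8.
Step 4: leaves = {8,9,10}. Remove smallest leaf 8, emit neighbor 4.
Step 5: leaves = {9,10}. Remove smallest leaf 9, emit neighbor 5.
Step 6: leaves = {5,10}. Remove smallest leaf 5, emit neighbor 6.
Step 7: leaves = {6,10}. Remove smallest leaf 6, emit neighbor 3.
Step 8: leaves = {3,10}. Remove smallest leaf 3, emit neighbor 4.
Done: 2 vertices remain (4, 10). Sequence = [5 7 8 4 5 6 3 4]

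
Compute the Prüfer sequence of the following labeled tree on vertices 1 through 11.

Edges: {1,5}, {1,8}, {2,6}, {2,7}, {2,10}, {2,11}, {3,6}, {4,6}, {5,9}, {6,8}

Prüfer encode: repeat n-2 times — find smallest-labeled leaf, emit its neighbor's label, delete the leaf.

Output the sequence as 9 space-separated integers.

Step 1: leaves = {3,4,7,9,10,11}. Remove smallest leaf 3, emit neighbor 6.
Step 2: leaves = {4,7,9,10,11}. Remove smallest leaf 4, emit neighbor 6.
Step 3: leaves = {7,9,10,11}. Remove smallest leaf 7, emit neighbor 2.
Step 4: leaves = {9,10,11}. Remove smallest leaf 9, emit neighbor 5.
Step 5: leaves = {5,10,11}. Remove smallest leaf 5, emit neighbor 1.
Step 6: leaves = {1,10,11}. Remove smallest leaf 1, emit neighbor 8.
Step 7: leaves = {8,10,11}. Remove smallest leaf 8, emit neighbor 6.
Step 8: leaves = {6,10,11}. Remove smallest leaf 6, emit neighbor 2.
Step 9: leaves = {10,11}. Remove smallest leaf 10, emit neighbor 2.
Done: 2 vertices remain (2, 11). Sequence = [6 6 2 5 1 8 6 2 2]

Answer: 6 6 2 5 1 8 6 2 2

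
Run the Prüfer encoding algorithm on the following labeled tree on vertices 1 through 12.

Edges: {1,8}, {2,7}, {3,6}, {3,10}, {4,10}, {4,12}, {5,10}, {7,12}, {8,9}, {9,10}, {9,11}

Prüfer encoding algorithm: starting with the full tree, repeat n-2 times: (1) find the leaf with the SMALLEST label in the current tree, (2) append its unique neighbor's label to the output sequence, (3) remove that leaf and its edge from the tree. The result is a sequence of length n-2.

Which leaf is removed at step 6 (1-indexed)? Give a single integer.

Step 1: current leaves = {1,2,5,6,11}. Remove leaf 1 (neighbor: 8).
Step 2: current leaves = {2,5,6,8,11}. Remove leaf 2 (neighbor: 7).
Step 3: current leaves = {5,6,7,8,11}. Remove leaf 5 (neighbor: 10).
Step 4: current leaves = {6,7,8,11}. Remove leaf 6 (neighbor: 3).
Step 5: current leaves = {3,7,8,11}. Remove leaf 3 (neighbor: 10).
Step 6: current leaves = {7,8,11}. Remove leaf 7 (neighbor: 12).

Answer: 7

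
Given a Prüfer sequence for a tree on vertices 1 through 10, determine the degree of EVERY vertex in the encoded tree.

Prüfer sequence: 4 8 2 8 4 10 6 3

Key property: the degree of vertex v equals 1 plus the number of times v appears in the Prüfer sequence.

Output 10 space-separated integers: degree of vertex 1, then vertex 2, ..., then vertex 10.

p_1 = 4: count[4] becomes 1
p_2 = 8: count[8] becomes 1
p_3 = 2: count[2] becomes 1
p_4 = 8: count[8] becomes 2
p_5 = 4: count[4] becomes 2
p_6 = 10: count[10] becomes 1
p_7 = 6: count[6] becomes 1
p_8 = 3: count[3] becomes 1
Degrees (1 + count): deg[1]=1+0=1, deg[2]=1+1=2, deg[3]=1+1=2, deg[4]=1+2=3, deg[5]=1+0=1, deg[6]=1+1=2, deg[7]=1+0=1, deg[8]=1+2=3, deg[9]=1+0=1, deg[10]=1+1=2

Answer: 1 2 2 3 1 2 1 3 1 2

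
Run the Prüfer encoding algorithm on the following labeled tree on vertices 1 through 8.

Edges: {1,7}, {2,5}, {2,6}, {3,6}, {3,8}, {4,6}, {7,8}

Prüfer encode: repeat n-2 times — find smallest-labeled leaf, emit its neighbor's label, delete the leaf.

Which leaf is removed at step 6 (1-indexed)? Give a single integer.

Answer: 3

Derivation:
Step 1: current leaves = {1,4,5}. Remove leaf 1 (neighbor: 7).
Step 2: current leaves = {4,5,7}. Remove leaf 4 (neighbor: 6).
Step 3: current leaves = {5,7}. Remove leaf 5 (neighbor: 2).
Step 4: current leaves = {2,7}. Remove leaf 2 (neighbor: 6).
Step 5: current leaves = {6,7}. Remove leaf 6 (neighbor: 3).
Step 6: current leaves = {3,7}. Remove leaf 3 (neighbor: 8).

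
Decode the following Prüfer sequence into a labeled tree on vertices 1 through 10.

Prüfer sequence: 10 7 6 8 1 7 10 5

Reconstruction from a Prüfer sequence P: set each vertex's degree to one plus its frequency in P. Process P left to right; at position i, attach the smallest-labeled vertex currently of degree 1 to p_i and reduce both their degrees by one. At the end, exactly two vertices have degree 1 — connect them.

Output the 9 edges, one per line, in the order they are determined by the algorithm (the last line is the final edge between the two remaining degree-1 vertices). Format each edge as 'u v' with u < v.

Initial degrees: {1:2, 2:1, 3:1, 4:1, 5:2, 6:2, 7:3, 8:2, 9:1, 10:3}
Step 1: smallest deg-1 vertex = 2, p_1 = 10. Add edge {2,10}. Now deg[2]=0, deg[10]=2.
Step 2: smallest deg-1 vertex = 3, p_2 = 7. Add edge {3,7}. Now deg[3]=0, deg[7]=2.
Step 3: smallest deg-1 vertex = 4, p_3 = 6. Add edge {4,6}. Now deg[4]=0, deg[6]=1.
Step 4: smallest deg-1 vertex = 6, p_4 = 8. Add edge {6,8}. Now deg[6]=0, deg[8]=1.
Step 5: smallest deg-1 vertex = 8, p_5 = 1. Add edge {1,8}. Now deg[8]=0, deg[1]=1.
Step 6: smallest deg-1 vertex = 1, p_6 = 7. Add edge {1,7}. Now deg[1]=0, deg[7]=1.
Step 7: smallest deg-1 vertex = 7, p_7 = 10. Add edge {7,10}. Now deg[7]=0, deg[10]=1.
Step 8: smallest deg-1 vertex = 9, p_8 = 5. Add edge {5,9}. Now deg[9]=0, deg[5]=1.
Final: two remaining deg-1 vertices are 5, 10. Add edge {5,10}.

Answer: 2 10
3 7
4 6
6 8
1 8
1 7
7 10
5 9
5 10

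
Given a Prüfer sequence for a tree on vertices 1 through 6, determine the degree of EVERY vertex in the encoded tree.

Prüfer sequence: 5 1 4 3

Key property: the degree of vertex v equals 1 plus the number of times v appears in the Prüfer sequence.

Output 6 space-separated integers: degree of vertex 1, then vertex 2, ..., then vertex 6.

p_1 = 5: count[5] becomes 1
p_2 = 1: count[1] becomes 1
p_3 = 4: count[4] becomes 1
p_4 = 3: count[3] becomes 1
Degrees (1 + count): deg[1]=1+1=2, deg[2]=1+0=1, deg[3]=1+1=2, deg[4]=1+1=2, deg[5]=1+1=2, deg[6]=1+0=1

Answer: 2 1 2 2 2 1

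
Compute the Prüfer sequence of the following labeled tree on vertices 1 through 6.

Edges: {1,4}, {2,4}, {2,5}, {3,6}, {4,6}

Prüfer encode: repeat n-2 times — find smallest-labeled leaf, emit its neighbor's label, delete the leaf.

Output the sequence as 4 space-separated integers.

Answer: 4 6 2 4

Derivation:
Step 1: leaves = {1,3,5}. Remove smallest leaf 1, emit neighbor 4.
Step 2: leaves = {3,5}. Remove smallest leaf 3, emit neighbor 6.
Step 3: leaves = {5,6}. Remove smallest leaf 5, emit neighbor 2.
Step 4: leaves = {2,6}. Remove smallest leaf 2, emit neighbor 4.
Done: 2 vertices remain (4, 6). Sequence = [4 6 2 4]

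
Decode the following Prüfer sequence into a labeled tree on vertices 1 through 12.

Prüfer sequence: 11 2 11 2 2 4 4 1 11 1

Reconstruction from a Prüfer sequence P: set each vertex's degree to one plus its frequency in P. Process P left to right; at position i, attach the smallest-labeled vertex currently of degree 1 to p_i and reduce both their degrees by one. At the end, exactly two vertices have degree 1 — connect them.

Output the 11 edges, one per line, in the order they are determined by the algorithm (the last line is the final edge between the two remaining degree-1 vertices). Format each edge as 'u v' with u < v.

Answer: 3 11
2 5
6 11
2 7
2 8
2 4
4 9
1 4
10 11
1 11
1 12

Derivation:
Initial degrees: {1:3, 2:4, 3:1, 4:3, 5:1, 6:1, 7:1, 8:1, 9:1, 10:1, 11:4, 12:1}
Step 1: smallest deg-1 vertex = 3, p_1 = 11. Add edge {3,11}. Now deg[3]=0, deg[11]=3.
Step 2: smallest deg-1 vertex = 5, p_2 = 2. Add edge {2,5}. Now deg[5]=0, deg[2]=3.
Step 3: smallest deg-1 vertex = 6, p_3 = 11. Add edge {6,11}. Now deg[6]=0, deg[11]=2.
Step 4: smallest deg-1 vertex = 7, p_4 = 2. Add edge {2,7}. Now deg[7]=0, deg[2]=2.
Step 5: smallest deg-1 vertex = 8, p_5 = 2. Add edge {2,8}. Now deg[8]=0, deg[2]=1.
Step 6: smallest deg-1 vertex = 2, p_6 = 4. Add edge {2,4}. Now deg[2]=0, deg[4]=2.
Step 7: smallest deg-1 vertex = 9, p_7 = 4. Add edge {4,9}. Now deg[9]=0, deg[4]=1.
Step 8: smallest deg-1 vertex = 4, p_8 = 1. Add edge {1,4}. Now deg[4]=0, deg[1]=2.
Step 9: smallest deg-1 vertex = 10, p_9 = 11. Add edge {10,11}. Now deg[10]=0, deg[11]=1.
Step 10: smallest deg-1 vertex = 11, p_10 = 1. Add edge {1,11}. Now deg[11]=0, deg[1]=1.
Final: two remaining deg-1 vertices are 1, 12. Add edge {1,12}.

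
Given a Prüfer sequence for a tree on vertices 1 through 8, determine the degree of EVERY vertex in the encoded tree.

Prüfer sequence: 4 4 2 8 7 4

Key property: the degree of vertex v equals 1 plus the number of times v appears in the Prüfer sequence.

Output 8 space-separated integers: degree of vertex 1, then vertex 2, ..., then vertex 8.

Answer: 1 2 1 4 1 1 2 2

Derivation:
p_1 = 4: count[4] becomes 1
p_2 = 4: count[4] becomes 2
p_3 = 2: count[2] becomes 1
p_4 = 8: count[8] becomes 1
p_5 = 7: count[7] becomes 1
p_6 = 4: count[4] becomes 3
Degrees (1 + count): deg[1]=1+0=1, deg[2]=1+1=2, deg[3]=1+0=1, deg[4]=1+3=4, deg[5]=1+0=1, deg[6]=1+0=1, deg[7]=1+1=2, deg[8]=1+1=2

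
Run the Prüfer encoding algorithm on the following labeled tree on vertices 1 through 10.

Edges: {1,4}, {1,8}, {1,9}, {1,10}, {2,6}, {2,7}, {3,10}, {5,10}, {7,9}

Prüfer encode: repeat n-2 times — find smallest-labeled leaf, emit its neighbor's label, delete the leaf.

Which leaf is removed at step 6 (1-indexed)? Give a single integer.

Answer: 7

Derivation:
Step 1: current leaves = {3,4,5,6,8}. Remove leaf 3 (neighbor: 10).
Step 2: current leaves = {4,5,6,8}. Remove leaf 4 (neighbor: 1).
Step 3: current leaves = {5,6,8}. Remove leaf 5 (neighbor: 10).
Step 4: current leaves = {6,8,10}. Remove leaf 6 (neighbor: 2).
Step 5: current leaves = {2,8,10}. Remove leaf 2 (neighbor: 7).
Step 6: current leaves = {7,8,10}. Remove leaf 7 (neighbor: 9).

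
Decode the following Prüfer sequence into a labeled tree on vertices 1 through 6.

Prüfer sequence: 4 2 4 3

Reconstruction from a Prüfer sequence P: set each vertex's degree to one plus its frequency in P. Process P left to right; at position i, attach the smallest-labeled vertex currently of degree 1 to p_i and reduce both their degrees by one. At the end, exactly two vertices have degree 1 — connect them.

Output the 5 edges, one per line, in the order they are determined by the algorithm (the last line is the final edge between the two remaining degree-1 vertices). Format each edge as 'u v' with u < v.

Answer: 1 4
2 5
2 4
3 4
3 6

Derivation:
Initial degrees: {1:1, 2:2, 3:2, 4:3, 5:1, 6:1}
Step 1: smallest deg-1 vertex = 1, p_1 = 4. Add edge {1,4}. Now deg[1]=0, deg[4]=2.
Step 2: smallest deg-1 vertex = 5, p_2 = 2. Add edge {2,5}. Now deg[5]=0, deg[2]=1.
Step 3: smallest deg-1 vertex = 2, p_3 = 4. Add edge {2,4}. Now deg[2]=0, deg[4]=1.
Step 4: smallest deg-1 vertex = 4, p_4 = 3. Add edge {3,4}. Now deg[4]=0, deg[3]=1.
Final: two remaining deg-1 vertices are 3, 6. Add edge {3,6}.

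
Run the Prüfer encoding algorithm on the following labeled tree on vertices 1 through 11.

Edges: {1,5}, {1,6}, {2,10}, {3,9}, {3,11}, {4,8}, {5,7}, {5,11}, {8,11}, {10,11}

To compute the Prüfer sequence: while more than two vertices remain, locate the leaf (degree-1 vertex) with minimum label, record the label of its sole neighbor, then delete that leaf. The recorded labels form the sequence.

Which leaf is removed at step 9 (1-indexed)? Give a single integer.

Answer: 3

Derivation:
Step 1: current leaves = {2,4,6,7,9}. Remove leaf 2 (neighbor: 10).
Step 2: current leaves = {4,6,7,9,10}. Remove leaf 4 (neighbor: 8).
Step 3: current leaves = {6,7,8,9,10}. Remove leaf 6 (neighbor: 1).
Step 4: current leaves = {1,7,8,9,10}. Remove leaf 1 (neighbor: 5).
Step 5: current leaves = {7,8,9,10}. Remove leaf 7 (neighbor: 5).
Step 6: current leaves = {5,8,9,10}. Remove leaf 5 (neighbor: 11).
Step 7: current leaves = {8,9,10}. Remove leaf 8 (neighbor: 11).
Step 8: current leaves = {9,10}. Remove leaf 9 (neighbor: 3).
Step 9: current leaves = {3,10}. Remove leaf 3 (neighbor: 11).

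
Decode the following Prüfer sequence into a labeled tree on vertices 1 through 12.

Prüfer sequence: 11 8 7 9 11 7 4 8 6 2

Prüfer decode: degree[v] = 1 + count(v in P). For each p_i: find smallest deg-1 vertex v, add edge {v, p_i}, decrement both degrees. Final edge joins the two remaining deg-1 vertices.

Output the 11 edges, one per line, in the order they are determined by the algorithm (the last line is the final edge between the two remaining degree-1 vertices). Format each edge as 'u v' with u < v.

Initial degrees: {1:1, 2:2, 3:1, 4:2, 5:1, 6:2, 7:3, 8:3, 9:2, 10:1, 11:3, 12:1}
Step 1: smallest deg-1 vertex = 1, p_1 = 11. Add edge {1,11}. Now deg[1]=0, deg[11]=2.
Step 2: smallest deg-1 vertex = 3, p_2 = 8. Add edge {3,8}. Now deg[3]=0, deg[8]=2.
Step 3: smallest deg-1 vertex = 5, p_3 = 7. Add edge {5,7}. Now deg[5]=0, deg[7]=2.
Step 4: smallest deg-1 vertex = 10, p_4 = 9. Add edge {9,10}. Now deg[10]=0, deg[9]=1.
Step 5: smallest deg-1 vertex = 9, p_5 = 11. Add edge {9,11}. Now deg[9]=0, deg[11]=1.
Step 6: smallest deg-1 vertex = 11, p_6 = 7. Add edge {7,11}. Now deg[11]=0, deg[7]=1.
Step 7: smallest deg-1 vertex = 7, p_7 = 4. Add edge {4,7}. Now deg[7]=0, deg[4]=1.
Step 8: smallest deg-1 vertex = 4, p_8 = 8. Add edge {4,8}. Now deg[4]=0, deg[8]=1.
Step 9: smallest deg-1 vertex = 8, p_9 = 6. Add edge {6,8}. Now deg[8]=0, deg[6]=1.
Step 10: smallest deg-1 vertex = 6, p_10 = 2. Add edge {2,6}. Now deg[6]=0, deg[2]=1.
Final: two remaining deg-1 vertices are 2, 12. Add edge {2,12}.

Answer: 1 11
3 8
5 7
9 10
9 11
7 11
4 7
4 8
6 8
2 6
2 12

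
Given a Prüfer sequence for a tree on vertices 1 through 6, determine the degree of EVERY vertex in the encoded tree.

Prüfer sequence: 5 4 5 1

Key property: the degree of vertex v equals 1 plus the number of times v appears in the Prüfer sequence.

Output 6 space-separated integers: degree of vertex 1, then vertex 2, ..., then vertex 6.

Answer: 2 1 1 2 3 1

Derivation:
p_1 = 5: count[5] becomes 1
p_2 = 4: count[4] becomes 1
p_3 = 5: count[5] becomes 2
p_4 = 1: count[1] becomes 1
Degrees (1 + count): deg[1]=1+1=2, deg[2]=1+0=1, deg[3]=1+0=1, deg[4]=1+1=2, deg[5]=1+2=3, deg[6]=1+0=1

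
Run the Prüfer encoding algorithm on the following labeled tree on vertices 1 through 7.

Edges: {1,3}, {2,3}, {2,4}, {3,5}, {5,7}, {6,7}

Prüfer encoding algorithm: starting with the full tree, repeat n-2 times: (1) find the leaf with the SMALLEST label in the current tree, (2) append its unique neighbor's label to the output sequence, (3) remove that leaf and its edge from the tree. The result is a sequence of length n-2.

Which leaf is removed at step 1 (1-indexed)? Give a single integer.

Step 1: current leaves = {1,4,6}. Remove leaf 1 (neighbor: 3).

Answer: 1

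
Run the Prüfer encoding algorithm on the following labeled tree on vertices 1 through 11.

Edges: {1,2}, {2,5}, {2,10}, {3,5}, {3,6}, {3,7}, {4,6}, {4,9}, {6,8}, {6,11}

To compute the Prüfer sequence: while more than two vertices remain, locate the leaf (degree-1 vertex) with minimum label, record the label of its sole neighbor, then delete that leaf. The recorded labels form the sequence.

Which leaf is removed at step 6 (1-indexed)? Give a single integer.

Answer: 10

Derivation:
Step 1: current leaves = {1,7,8,9,10,11}. Remove leaf 1 (neighbor: 2).
Step 2: current leaves = {7,8,9,10,11}. Remove leaf 7 (neighbor: 3).
Step 3: current leaves = {8,9,10,11}. Remove leaf 8 (neighbor: 6).
Step 4: current leaves = {9,10,11}. Remove leaf 9 (neighbor: 4).
Step 5: current leaves = {4,10,11}. Remove leaf 4 (neighbor: 6).
Step 6: current leaves = {10,11}. Remove leaf 10 (neighbor: 2).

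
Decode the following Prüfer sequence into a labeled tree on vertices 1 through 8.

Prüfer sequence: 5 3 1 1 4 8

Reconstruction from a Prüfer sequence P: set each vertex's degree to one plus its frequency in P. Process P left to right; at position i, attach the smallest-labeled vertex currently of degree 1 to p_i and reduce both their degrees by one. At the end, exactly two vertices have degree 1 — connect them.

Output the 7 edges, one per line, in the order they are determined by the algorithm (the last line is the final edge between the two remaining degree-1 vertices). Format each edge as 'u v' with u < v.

Answer: 2 5
3 5
1 3
1 6
1 4
4 8
7 8

Derivation:
Initial degrees: {1:3, 2:1, 3:2, 4:2, 5:2, 6:1, 7:1, 8:2}
Step 1: smallest deg-1 vertex = 2, p_1 = 5. Add edge {2,5}. Now deg[2]=0, deg[5]=1.
Step 2: smallest deg-1 vertex = 5, p_2 = 3. Add edge {3,5}. Now deg[5]=0, deg[3]=1.
Step 3: smallest deg-1 vertex = 3, p_3 = 1. Add edge {1,3}. Now deg[3]=0, deg[1]=2.
Step 4: smallest deg-1 vertex = 6, p_4 = 1. Add edge {1,6}. Now deg[6]=0, deg[1]=1.
Step 5: smallest deg-1 vertex = 1, p_5 = 4. Add edge {1,4}. Now deg[1]=0, deg[4]=1.
Step 6: smallest deg-1 vertex = 4, p_6 = 8. Add edge {4,8}. Now deg[4]=0, deg[8]=1.
Final: two remaining deg-1 vertices are 7, 8. Add edge {7,8}.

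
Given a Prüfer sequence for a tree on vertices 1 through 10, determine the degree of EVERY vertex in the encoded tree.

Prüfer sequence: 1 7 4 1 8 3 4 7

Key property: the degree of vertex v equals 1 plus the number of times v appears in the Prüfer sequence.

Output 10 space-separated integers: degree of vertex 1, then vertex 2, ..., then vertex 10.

p_1 = 1: count[1] becomes 1
p_2 = 7: count[7] becomes 1
p_3 = 4: count[4] becomes 1
p_4 = 1: count[1] becomes 2
p_5 = 8: count[8] becomes 1
p_6 = 3: count[3] becomes 1
p_7 = 4: count[4] becomes 2
p_8 = 7: count[7] becomes 2
Degrees (1 + count): deg[1]=1+2=3, deg[2]=1+0=1, deg[3]=1+1=2, deg[4]=1+2=3, deg[5]=1+0=1, deg[6]=1+0=1, deg[7]=1+2=3, deg[8]=1+1=2, deg[9]=1+0=1, deg[10]=1+0=1

Answer: 3 1 2 3 1 1 3 2 1 1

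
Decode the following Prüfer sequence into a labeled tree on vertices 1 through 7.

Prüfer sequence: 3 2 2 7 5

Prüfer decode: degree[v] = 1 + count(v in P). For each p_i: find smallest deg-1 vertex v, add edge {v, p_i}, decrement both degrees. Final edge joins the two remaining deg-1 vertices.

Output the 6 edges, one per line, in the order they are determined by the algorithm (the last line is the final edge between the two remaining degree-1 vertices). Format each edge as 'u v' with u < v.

Answer: 1 3
2 3
2 4
2 7
5 6
5 7

Derivation:
Initial degrees: {1:1, 2:3, 3:2, 4:1, 5:2, 6:1, 7:2}
Step 1: smallest deg-1 vertex = 1, p_1 = 3. Add edge {1,3}. Now deg[1]=0, deg[3]=1.
Step 2: smallest deg-1 vertex = 3, p_2 = 2. Add edge {2,3}. Now deg[3]=0, deg[2]=2.
Step 3: smallest deg-1 vertex = 4, p_3 = 2. Add edge {2,4}. Now deg[4]=0, deg[2]=1.
Step 4: smallest deg-1 vertex = 2, p_4 = 7. Add edge {2,7}. Now deg[2]=0, deg[7]=1.
Step 5: smallest deg-1 vertex = 6, p_5 = 5. Add edge {5,6}. Now deg[6]=0, deg[5]=1.
Final: two remaining deg-1 vertices are 5, 7. Add edge {5,7}.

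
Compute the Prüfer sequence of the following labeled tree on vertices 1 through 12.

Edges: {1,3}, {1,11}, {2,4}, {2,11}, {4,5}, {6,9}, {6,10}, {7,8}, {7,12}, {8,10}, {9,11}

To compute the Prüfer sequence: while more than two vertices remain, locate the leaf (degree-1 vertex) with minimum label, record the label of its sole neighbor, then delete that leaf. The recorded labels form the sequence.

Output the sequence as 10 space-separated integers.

Answer: 1 11 4 2 11 9 6 10 8 7

Derivation:
Step 1: leaves = {3,5,12}. Remove smallest leaf 3, emit neighbor 1.
Step 2: leaves = {1,5,12}. Remove smallest leaf 1, emit neighbor 11.
Step 3: leaves = {5,12}. Remove smallest leaf 5, emit neighbor 4.
Step 4: leaves = {4,12}. Remove smallest leaf 4, emit neighbor 2.
Step 5: leaves = {2,12}. Remove smallest leaf 2, emit neighbor 11.
Step 6: leaves = {11,12}. Remove smallest leaf 11, emit neighbor 9.
Step 7: leaves = {9,12}. Remove smallest leaf 9, emit neighbor 6.
Step 8: leaves = {6,12}. Remove smallest leaf 6, emit neighbor 10.
Step 9: leaves = {10,12}. Remove smallest leaf 10, emit neighbor 8.
Step 10: leaves = {8,12}. Remove smallest leaf 8, emit neighbor 7.
Done: 2 vertices remain (7, 12). Sequence = [1 11 4 2 11 9 6 10 8 7]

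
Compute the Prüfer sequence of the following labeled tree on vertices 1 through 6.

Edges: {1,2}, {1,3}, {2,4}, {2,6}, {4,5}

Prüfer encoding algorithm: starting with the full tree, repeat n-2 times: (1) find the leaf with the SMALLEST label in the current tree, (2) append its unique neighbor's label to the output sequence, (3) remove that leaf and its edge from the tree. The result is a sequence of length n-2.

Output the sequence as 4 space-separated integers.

Answer: 1 2 4 2

Derivation:
Step 1: leaves = {3,5,6}. Remove smallest leaf 3, emit neighbor 1.
Step 2: leaves = {1,5,6}. Remove smallest leaf 1, emit neighbor 2.
Step 3: leaves = {5,6}. Remove smallest leaf 5, emit neighbor 4.
Step 4: leaves = {4,6}. Remove smallest leaf 4, emit neighbor 2.
Done: 2 vertices remain (2, 6). Sequence = [1 2 4 2]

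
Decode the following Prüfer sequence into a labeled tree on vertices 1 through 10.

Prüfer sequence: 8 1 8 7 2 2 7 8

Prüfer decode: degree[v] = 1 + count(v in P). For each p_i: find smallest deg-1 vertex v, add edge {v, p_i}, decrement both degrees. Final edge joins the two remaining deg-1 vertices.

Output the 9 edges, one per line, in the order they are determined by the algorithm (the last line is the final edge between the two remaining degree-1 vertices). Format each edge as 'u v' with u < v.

Initial degrees: {1:2, 2:3, 3:1, 4:1, 5:1, 6:1, 7:3, 8:4, 9:1, 10:1}
Step 1: smallest deg-1 vertex = 3, p_1 = 8. Add edge {3,8}. Now deg[3]=0, deg[8]=3.
Step 2: smallest deg-1 vertex = 4, p_2 = 1. Add edge {1,4}. Now deg[4]=0, deg[1]=1.
Step 3: smallest deg-1 vertex = 1, p_3 = 8. Add edge {1,8}. Now deg[1]=0, deg[8]=2.
Step 4: smallest deg-1 vertex = 5, p_4 = 7. Add edge {5,7}. Now deg[5]=0, deg[7]=2.
Step 5: smallest deg-1 vertex = 6, p_5 = 2. Add edge {2,6}. Now deg[6]=0, deg[2]=2.
Step 6: smallest deg-1 vertex = 9, p_6 = 2. Add edge {2,9}. Now deg[9]=0, deg[2]=1.
Step 7: smallest deg-1 vertex = 2, p_7 = 7. Add edge {2,7}. Now deg[2]=0, deg[7]=1.
Step 8: smallest deg-1 vertex = 7, p_8 = 8. Add edge {7,8}. Now deg[7]=0, deg[8]=1.
Final: two remaining deg-1 vertices are 8, 10. Add edge {8,10}.

Answer: 3 8
1 4
1 8
5 7
2 6
2 9
2 7
7 8
8 10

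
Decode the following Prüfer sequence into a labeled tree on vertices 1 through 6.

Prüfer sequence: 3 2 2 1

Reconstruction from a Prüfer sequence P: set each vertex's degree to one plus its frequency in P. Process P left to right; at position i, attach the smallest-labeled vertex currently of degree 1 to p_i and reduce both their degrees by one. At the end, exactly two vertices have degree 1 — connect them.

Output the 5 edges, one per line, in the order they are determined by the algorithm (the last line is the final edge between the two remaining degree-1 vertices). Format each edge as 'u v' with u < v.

Initial degrees: {1:2, 2:3, 3:2, 4:1, 5:1, 6:1}
Step 1: smallest deg-1 vertex = 4, p_1 = 3. Add edge {3,4}. Now deg[4]=0, deg[3]=1.
Step 2: smallest deg-1 vertex = 3, p_2 = 2. Add edge {2,3}. Now deg[3]=0, deg[2]=2.
Step 3: smallest deg-1 vertex = 5, p_3 = 2. Add edge {2,5}. Now deg[5]=0, deg[2]=1.
Step 4: smallest deg-1 vertex = 2, p_4 = 1. Add edge {1,2}. Now deg[2]=0, deg[1]=1.
Final: two remaining deg-1 vertices are 1, 6. Add edge {1,6}.

Answer: 3 4
2 3
2 5
1 2
1 6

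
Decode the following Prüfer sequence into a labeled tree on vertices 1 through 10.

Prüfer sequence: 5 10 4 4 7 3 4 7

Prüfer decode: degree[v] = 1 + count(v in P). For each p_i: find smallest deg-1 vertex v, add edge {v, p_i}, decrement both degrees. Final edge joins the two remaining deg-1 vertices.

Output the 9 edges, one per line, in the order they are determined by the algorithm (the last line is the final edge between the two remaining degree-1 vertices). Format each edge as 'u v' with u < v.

Answer: 1 5
2 10
4 5
4 6
7 8
3 9
3 4
4 7
7 10

Derivation:
Initial degrees: {1:1, 2:1, 3:2, 4:4, 5:2, 6:1, 7:3, 8:1, 9:1, 10:2}
Step 1: smallest deg-1 vertex = 1, p_1 = 5. Add edge {1,5}. Now deg[1]=0, deg[5]=1.
Step 2: smallest deg-1 vertex = 2, p_2 = 10. Add edge {2,10}. Now deg[2]=0, deg[10]=1.
Step 3: smallest deg-1 vertex = 5, p_3 = 4. Add edge {4,5}. Now deg[5]=0, deg[4]=3.
Step 4: smallest deg-1 vertex = 6, p_4 = 4. Add edge {4,6}. Now deg[6]=0, deg[4]=2.
Step 5: smallest deg-1 vertex = 8, p_5 = 7. Add edge {7,8}. Now deg[8]=0, deg[7]=2.
Step 6: smallest deg-1 vertex = 9, p_6 = 3. Add edge {3,9}. Now deg[9]=0, deg[3]=1.
Step 7: smallest deg-1 vertex = 3, p_7 = 4. Add edge {3,4}. Now deg[3]=0, deg[4]=1.
Step 8: smallest deg-1 vertex = 4, p_8 = 7. Add edge {4,7}. Now deg[4]=0, deg[7]=1.
Final: two remaining deg-1 vertices are 7, 10. Add edge {7,10}.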